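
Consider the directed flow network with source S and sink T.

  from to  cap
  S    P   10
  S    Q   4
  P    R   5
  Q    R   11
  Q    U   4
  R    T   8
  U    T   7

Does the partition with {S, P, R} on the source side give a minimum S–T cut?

Given cut capacity: 4 + 8 = 12.
Augment S→P→R→T: bottleneck 5, flow now 5.
Augment S→Q→R→T: bottleneck 3, flow now 8.
Augment S→Q→U→T: bottleneck 1, flow now 9.
No augmenting path remains; maximum flow = 9.
In the residual graph, reachable from S: {S, P}.
Min-cut edges: S→Q (4), P→R (5); capacity 4 + 5 = 9.
Cut capacity 12 exceeds the max flow 9, so it is not minimum.

No — its capacity is 12, but the minimum cut has capacity 9.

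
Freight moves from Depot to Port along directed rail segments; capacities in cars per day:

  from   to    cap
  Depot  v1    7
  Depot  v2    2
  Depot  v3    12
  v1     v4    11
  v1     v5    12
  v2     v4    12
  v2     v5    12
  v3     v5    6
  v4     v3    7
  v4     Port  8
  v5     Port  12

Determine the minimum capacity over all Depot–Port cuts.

15

Augment Depot→v1→v4→Port: bottleneck 7, flow now 7.
Augment Depot→v2→v4→Port: bottleneck 1, flow now 8.
Augment Depot→v2→v5→Port: bottleneck 1, flow now 9.
Augment Depot→v3→v5→Port: bottleneck 6, flow now 15.
No augmenting path remains; maximum flow = 15.
By max-flow min-cut, the minimum cut capacity equals the max flow.
In the residual graph, reachable from Depot: {Depot, v3}.
Min-cut edges: Depot→v1 (7), Depot→v2 (2), v3→v5 (6); capacity 7 + 2 + 6 = 15.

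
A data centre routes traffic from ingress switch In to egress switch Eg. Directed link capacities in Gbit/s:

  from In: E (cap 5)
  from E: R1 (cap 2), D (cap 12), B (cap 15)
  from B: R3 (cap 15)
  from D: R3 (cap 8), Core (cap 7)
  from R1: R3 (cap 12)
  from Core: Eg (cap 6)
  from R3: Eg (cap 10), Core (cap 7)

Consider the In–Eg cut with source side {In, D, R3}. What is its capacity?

29

Edges leaving {In, D, R3}: In→E (5), D→Core (7), R3→Core (7), R3→Eg (10).
Cut capacity = 5 + 7 + 7 + 10 = 29.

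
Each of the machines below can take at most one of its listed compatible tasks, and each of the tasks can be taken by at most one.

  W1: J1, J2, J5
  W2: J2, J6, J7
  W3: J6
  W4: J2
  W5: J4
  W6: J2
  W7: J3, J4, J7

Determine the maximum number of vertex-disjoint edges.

Unit-capacity flow: source→left, listed edges, right→sink; max matching = max flow.
Augmenting path W1→J1 (+1); matched 1.
Augmenting path W2→J2 (+1); matched 2.
Augmenting path W3→J6 (+1); matched 3.
Augmenting path W5→J4 (+1); matched 4.
Augmenting path W7→J3 (+1); matched 5.
Augmenting path W4→J2→W2→J7 (+1); matched 6.
No augmenting path remains; maximum matching = 6.
König certificate: {W1, W2, W3, W5, W7, J2} is a vertex cover of size 6 (every listed pair touches it), so no matching can be larger.

6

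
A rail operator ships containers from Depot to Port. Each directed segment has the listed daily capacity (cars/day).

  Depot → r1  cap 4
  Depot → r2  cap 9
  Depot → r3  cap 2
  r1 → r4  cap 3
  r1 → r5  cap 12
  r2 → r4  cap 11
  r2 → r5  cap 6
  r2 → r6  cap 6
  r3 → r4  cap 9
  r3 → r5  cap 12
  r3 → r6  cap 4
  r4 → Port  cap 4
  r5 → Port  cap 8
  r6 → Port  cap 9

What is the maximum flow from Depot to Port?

Augment Depot→r1→r4→Port: bottleneck 3, flow now 3.
Augment Depot→r1→r5→Port: bottleneck 1, flow now 4.
Augment Depot→r2→r4→Port: bottleneck 1, flow now 5.
Augment Depot→r2→r5→Port: bottleneck 6, flow now 11.
Augment Depot→r2→r6→Port: bottleneck 2, flow now 13.
Augment Depot→r3→r5→Port: bottleneck 1, flow now 14.
Augment Depot→r3→r6→Port: bottleneck 1, flow now 15.
No augmenting path remains; maximum flow = 15.
In the residual graph, reachable from Depot: {Depot}.
Min-cut edges: Depot→r1 (4), Depot→r2 (9), Depot→r3 (2); capacity 4 + 9 + 2 = 15.
This cut is saturated, so no flow can exceed 15.

15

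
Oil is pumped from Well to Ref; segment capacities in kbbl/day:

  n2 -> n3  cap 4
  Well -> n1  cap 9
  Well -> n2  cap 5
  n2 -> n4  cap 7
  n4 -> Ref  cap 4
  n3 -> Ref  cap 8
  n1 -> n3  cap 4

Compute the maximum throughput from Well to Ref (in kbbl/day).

Augment Well→n1→n3→Ref: bottleneck 4, flow now 4.
Augment Well→n2→n3→Ref: bottleneck 4, flow now 8.
Augment Well→n2→n4→Ref: bottleneck 1, flow now 9.
No augmenting path remains; maximum flow = 9.
In the residual graph, reachable from Well: {Well, n1}.
Min-cut edges: Well→n2 (5), n1→n3 (4); capacity 5 + 4 = 9.
This cut is saturated, so no flow can exceed 9.

9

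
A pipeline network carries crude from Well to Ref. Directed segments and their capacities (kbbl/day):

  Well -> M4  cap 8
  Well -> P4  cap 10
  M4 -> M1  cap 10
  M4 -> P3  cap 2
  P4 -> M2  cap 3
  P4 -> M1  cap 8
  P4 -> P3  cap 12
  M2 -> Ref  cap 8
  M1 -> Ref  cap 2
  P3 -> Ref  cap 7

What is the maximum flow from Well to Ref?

12

Augment Well→M4→M1→Ref: bottleneck 2, flow now 2.
Augment Well→M4→P3→Ref: bottleneck 2, flow now 4.
Augment Well→P4→M2→Ref: bottleneck 3, flow now 7.
Augment Well→P4→P3→Ref: bottleneck 5, flow now 12.
No augmenting path remains; maximum flow = 12.
In the residual graph, reachable from Well: {Well, M4, P4, M1, P3}.
Min-cut edges: P4→M2 (3), M1→Ref (2), P3→Ref (7); capacity 3 + 2 + 7 = 12.
This cut is saturated, so no flow can exceed 12.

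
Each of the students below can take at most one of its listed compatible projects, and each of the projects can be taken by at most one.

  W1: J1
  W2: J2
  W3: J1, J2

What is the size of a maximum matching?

2

Unit-capacity flow: source→left, listed edges, right→sink; max matching = max flow.
Augmenting path W1→J1 (+1); matched 1.
Augmenting path W2→J2 (+1); matched 2.
No augmenting path remains; maximum matching = 2.
König certificate: {J1, J2} is a vertex cover of size 2 (every listed pair touches it), so no matching can be larger.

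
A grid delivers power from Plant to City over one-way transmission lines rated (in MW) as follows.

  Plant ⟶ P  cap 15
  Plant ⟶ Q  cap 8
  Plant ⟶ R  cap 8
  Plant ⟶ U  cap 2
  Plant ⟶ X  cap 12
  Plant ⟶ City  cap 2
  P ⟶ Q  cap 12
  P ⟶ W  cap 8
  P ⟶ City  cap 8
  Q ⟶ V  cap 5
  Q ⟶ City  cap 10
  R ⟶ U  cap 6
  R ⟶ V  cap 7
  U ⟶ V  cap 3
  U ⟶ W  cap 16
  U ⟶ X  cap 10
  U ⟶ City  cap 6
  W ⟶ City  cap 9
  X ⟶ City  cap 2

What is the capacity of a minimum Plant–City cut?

Augment Plant→City: bottleneck 2, flow now 2.
Augment Plant→P→City: bottleneck 8, flow now 10.
Augment Plant→Q→City: bottleneck 8, flow now 18.
Augment Plant→U→City: bottleneck 2, flow now 20.
Augment Plant→X→City: bottleneck 2, flow now 22.
Augment Plant→P→Q→City: bottleneck 2, flow now 24.
Augment Plant→P→W→City: bottleneck 5, flow now 29.
Augment Plant→R→U→City: bottleneck 4, flow now 33.
Augment Plant→R→U→W→City: bottleneck 2, flow now 35.
No augmenting path remains; maximum flow = 35.
By max-flow min-cut, the minimum cut capacity equals the max flow.
In the residual graph, reachable from Plant: {Plant, R, V, X}.
Min-cut edges: Plant→P (15), Plant→Q (8), Plant→U (2), Plant→City (2), R→U (6), X→City (2); capacity 15 + 8 + 2 + 2 + 6 + 2 = 35.

35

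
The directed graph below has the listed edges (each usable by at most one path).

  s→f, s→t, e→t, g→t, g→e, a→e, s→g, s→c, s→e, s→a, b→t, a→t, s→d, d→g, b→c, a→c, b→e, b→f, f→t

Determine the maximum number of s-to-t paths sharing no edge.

Assign every edge capacity 1; by Menger, the answer equals the max flow.
Path s→t (+1); total 1.
Path s→a→t (+1); total 2.
Path s→e→t (+1); total 3.
Path s→f→t (+1); total 4.
Path s→g→t (+1); total 5.
No residual s→t path; max flow = 5.
Certifying cut of size 5: {e→t, g→t, s→a, s→f, s→t}.

5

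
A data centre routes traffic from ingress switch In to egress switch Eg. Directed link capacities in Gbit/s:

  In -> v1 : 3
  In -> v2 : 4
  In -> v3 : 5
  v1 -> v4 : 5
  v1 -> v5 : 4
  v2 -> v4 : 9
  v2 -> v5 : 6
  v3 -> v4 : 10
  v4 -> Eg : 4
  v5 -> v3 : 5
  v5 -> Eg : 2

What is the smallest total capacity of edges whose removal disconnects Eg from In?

Augment In→v1→v4→Eg: bottleneck 3, flow now 3.
Augment In→v2→v4→Eg: bottleneck 1, flow now 4.
Augment In→v2→v5→Eg: bottleneck 2, flow now 6.
No augmenting path remains; maximum flow = 6.
By max-flow min-cut, the minimum cut capacity equals the max flow.
In the residual graph, reachable from In: {In, v1, v2, v3, v4, v5}.
Min-cut edges: v4→Eg (4), v5→Eg (2); capacity 4 + 2 = 6.

6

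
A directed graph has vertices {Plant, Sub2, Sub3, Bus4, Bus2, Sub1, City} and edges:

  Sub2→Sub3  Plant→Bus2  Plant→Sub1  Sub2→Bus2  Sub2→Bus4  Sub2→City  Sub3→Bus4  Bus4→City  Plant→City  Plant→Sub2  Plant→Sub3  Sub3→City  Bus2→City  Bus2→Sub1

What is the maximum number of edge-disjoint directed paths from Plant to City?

Assign every edge capacity 1; by Menger, the answer equals the max flow.
Path Plant→City (+1); total 1.
Path Plant→Sub2→City (+1); total 2.
Path Plant→Sub3→City (+1); total 3.
Path Plant→Bus2→City (+1); total 4.
No residual Plant→City path; max flow = 4.
Certifying cut of size 4: {Plant→Bus2, Plant→City, Plant→Sub2, Plant→Sub3}.

4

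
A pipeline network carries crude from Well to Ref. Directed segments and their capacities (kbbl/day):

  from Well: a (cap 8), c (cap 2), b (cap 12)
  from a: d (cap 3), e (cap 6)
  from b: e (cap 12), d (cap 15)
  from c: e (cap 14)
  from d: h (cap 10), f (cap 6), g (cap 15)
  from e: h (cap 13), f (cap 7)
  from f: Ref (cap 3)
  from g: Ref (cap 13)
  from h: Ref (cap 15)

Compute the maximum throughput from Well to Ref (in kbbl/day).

Augment Well→a→d→f→Ref: bottleneck 3, flow now 3.
Augment Well→a→e→h→Ref: bottleneck 5, flow now 8.
Augment Well→b→d→g→Ref: bottleneck 12, flow now 20.
Augment Well→c→e→h→Ref: bottleneck 2, flow now 22.
No augmenting path remains; maximum flow = 22.
In the residual graph, reachable from Well: {Well}.
Min-cut edges: Well→a (8), Well→b (12), Well→c (2); capacity 8 + 12 + 2 = 22.
This cut is saturated, so no flow can exceed 22.

22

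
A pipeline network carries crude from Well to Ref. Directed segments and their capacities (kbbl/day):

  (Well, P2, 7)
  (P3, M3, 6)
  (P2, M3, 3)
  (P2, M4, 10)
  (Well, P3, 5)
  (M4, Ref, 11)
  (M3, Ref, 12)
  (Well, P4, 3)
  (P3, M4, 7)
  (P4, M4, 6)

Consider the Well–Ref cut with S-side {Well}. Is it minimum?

Given cut capacity: 5 + 7 + 3 = 15.
Augment Well→P3→M3→Ref: bottleneck 5, flow now 5.
Augment Well→P2→M3→Ref: bottleneck 3, flow now 8.
Augment Well→P2→M4→Ref: bottleneck 4, flow now 12.
Augment Well→P4→M4→Ref: bottleneck 3, flow now 15.
No augmenting path remains; maximum flow = 15.
Cut capacity 15 equals the max flow, so it is a minimum cut.

Yes — it is a minimum cut (capacity 15).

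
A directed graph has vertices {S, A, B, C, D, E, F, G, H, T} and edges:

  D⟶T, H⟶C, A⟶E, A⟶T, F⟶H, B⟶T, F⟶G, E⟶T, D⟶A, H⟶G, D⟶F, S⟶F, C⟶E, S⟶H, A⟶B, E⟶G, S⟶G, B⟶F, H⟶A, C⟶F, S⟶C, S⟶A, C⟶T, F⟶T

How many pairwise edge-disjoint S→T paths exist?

Assign every edge capacity 1; by Menger, the answer equals the max flow.
Path S→A→T (+1); total 1.
Path S→C→T (+1); total 2.
Path S→F→T (+1); total 3.
Path S→H→A→B→T (+1); total 4.
No residual S→T path; max flow = 4.
Certifying cut of size 4: {S→A, S→C, S→F, S→H}.

4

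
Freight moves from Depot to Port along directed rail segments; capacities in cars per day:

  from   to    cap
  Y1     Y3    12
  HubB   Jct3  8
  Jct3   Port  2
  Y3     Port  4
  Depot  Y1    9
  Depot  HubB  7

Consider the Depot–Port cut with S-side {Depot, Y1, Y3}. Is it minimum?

No — its capacity is 11, but the minimum cut has capacity 6.

Given cut capacity: 7 + 4 = 11.
Augment Depot→Y1→Y3→Port: bottleneck 4, flow now 4.
Augment Depot→HubB→Jct3→Port: bottleneck 2, flow now 6.
No augmenting path remains; maximum flow = 6.
In the residual graph, reachable from Depot: {Depot, Y1, HubB, Y3, Jct3}.
Min-cut edges: Y3→Port (4), Jct3→Port (2); capacity 4 + 2 = 6.
Cut capacity 11 exceeds the max flow 6, so it is not minimum.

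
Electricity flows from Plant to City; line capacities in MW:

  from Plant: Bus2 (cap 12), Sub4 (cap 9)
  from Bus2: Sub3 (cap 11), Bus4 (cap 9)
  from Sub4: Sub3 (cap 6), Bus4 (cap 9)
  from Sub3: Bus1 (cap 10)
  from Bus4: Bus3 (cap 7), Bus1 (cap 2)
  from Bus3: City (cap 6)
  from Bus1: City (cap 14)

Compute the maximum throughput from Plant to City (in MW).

Augment Plant→Bus2→Sub3→Bus1→City: bottleneck 10, flow now 10.
Augment Plant→Bus2→Bus4→Bus3→City: bottleneck 2, flow now 12.
Augment Plant→Sub4→Bus4→Bus3→City: bottleneck 4, flow now 16.
Augment Plant→Sub4→Bus4→Bus1→City: bottleneck 2, flow now 18.
No augmenting path remains; maximum flow = 18.
In the residual graph, reachable from Plant: {Plant, Bus2, Sub4, Sub3, Bus4, Bus3}.
Min-cut edges: Sub3→Bus1 (10), Bus4→Bus1 (2), Bus3→City (6); capacity 10 + 2 + 6 = 18.
This cut is saturated, so no flow can exceed 18.

18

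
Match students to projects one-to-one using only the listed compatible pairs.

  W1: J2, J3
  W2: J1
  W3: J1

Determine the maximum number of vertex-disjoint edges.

2

Unit-capacity flow: source→left, listed edges, right→sink; max matching = max flow.
Augmenting path W1→J2 (+1); matched 1.
Augmenting path W2→J1 (+1); matched 2.
No augmenting path remains; maximum matching = 2.
König certificate: {W1, J1} is a vertex cover of size 2 (every listed pair touches it), so no matching can be larger.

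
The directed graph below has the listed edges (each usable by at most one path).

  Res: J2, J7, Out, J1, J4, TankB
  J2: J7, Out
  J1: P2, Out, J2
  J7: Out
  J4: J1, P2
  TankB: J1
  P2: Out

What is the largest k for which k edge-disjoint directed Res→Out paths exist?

Assign every edge capacity 1; by Menger, the answer equals the max flow.
Path Res→Out (+1); total 1.
Path Res→J1→Out (+1); total 2.
Path Res→J7→Out (+1); total 3.
Path Res→J2→Out (+1); total 4.
Path Res→J4→P2→Out (+1); total 5.
No residual Res→Out path; max flow = 5.
Certifying cut of size 5: {J1→Out, J2→Out, J7→Out, P2→Out, Res→Out}.

5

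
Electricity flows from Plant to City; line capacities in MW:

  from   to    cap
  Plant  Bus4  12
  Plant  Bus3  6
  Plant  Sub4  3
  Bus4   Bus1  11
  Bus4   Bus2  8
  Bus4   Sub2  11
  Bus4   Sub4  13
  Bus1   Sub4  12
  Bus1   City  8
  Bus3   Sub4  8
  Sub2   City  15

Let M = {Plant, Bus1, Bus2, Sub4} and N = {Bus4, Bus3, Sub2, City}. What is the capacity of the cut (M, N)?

Edges leaving {Plant, Bus1, Bus2, Sub4}: Plant→Bus4 (12), Plant→Bus3 (6), Bus1→City (8).
Cut capacity = 12 + 6 + 8 = 26.

26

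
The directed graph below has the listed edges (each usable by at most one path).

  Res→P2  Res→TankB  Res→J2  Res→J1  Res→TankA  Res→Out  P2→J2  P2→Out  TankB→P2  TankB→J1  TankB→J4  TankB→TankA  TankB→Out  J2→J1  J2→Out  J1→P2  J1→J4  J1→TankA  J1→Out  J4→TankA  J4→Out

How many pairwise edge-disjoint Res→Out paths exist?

5

Assign every edge capacity 1; by Menger, the answer equals the max flow.
Path Res→Out (+1); total 1.
Path Res→P2→Out (+1); total 2.
Path Res→TankB→Out (+1); total 3.
Path Res→J2→Out (+1); total 4.
Path Res→J1→Out (+1); total 5.
No residual Res→Out path; max flow = 5.
Certifying cut of size 5: {Res→J1, Res→J2, Res→Out, Res→P2, Res→TankB}.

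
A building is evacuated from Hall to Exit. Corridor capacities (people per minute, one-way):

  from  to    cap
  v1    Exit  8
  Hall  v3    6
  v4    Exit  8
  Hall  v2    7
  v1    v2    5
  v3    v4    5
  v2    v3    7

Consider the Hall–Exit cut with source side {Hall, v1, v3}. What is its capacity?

Edges leaving {Hall, v1, v3}: Hall→v2 (7), v1→v2 (5), v1→Exit (8), v3→v4 (5).
Cut capacity = 7 + 5 + 8 + 5 = 25.

25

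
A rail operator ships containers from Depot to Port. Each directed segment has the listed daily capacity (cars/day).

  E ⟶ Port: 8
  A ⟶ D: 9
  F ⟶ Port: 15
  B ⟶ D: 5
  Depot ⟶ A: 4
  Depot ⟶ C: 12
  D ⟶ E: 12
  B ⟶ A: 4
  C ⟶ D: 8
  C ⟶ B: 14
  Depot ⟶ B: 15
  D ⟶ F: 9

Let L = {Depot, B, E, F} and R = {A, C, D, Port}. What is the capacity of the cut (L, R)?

Edges leaving {Depot, B, E, F}: Depot→A (4), Depot→C (12), B→A (4), B→D (5), E→Port (8), F→Port (15).
Cut capacity = 4 + 12 + 4 + 5 + 8 + 15 = 48.

48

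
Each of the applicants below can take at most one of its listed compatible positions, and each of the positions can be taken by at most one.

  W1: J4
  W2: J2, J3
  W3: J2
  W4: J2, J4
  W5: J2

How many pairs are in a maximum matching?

3

Unit-capacity flow: source→left, listed edges, right→sink; max matching = max flow.
Augmenting path W1→J4 (+1); matched 1.
Augmenting path W2→J2 (+1); matched 2.
Augmenting path W3→J2→W2→J3 (+1); matched 3.
No augmenting path remains; maximum matching = 3.
König certificate: {W2, J2, J4} is a vertex cover of size 3 (every listed pair touches it), so no matching can be larger.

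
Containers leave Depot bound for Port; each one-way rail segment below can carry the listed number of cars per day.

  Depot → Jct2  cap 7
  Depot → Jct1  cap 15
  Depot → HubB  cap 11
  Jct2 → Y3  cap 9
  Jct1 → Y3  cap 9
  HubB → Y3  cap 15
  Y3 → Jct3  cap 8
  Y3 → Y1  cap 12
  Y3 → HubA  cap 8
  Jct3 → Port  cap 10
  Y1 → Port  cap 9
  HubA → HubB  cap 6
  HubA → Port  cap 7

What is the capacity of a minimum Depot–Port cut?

Augment Depot→Jct2→Y3→Jct3→Port: bottleneck 7, flow now 7.
Augment Depot→Jct1→Y3→Jct3→Port: bottleneck 1, flow now 8.
Augment Depot→Jct1→Y3→Y1→Port: bottleneck 8, flow now 16.
Augment Depot→HubB→Y3→Y1→Port: bottleneck 1, flow now 17.
Augment Depot→HubB→Y3→HubA→Port: bottleneck 7, flow now 24.
No augmenting path remains; maximum flow = 24.
By max-flow min-cut, the minimum cut capacity equals the max flow.
In the residual graph, reachable from Depot: {Depot, Jct2, Jct1, HubB, Y3, Y1, HubA}.
Min-cut edges: Y3→Jct3 (8), Y1→Port (9), HubA→Port (7); capacity 8 + 9 + 7 = 24.

24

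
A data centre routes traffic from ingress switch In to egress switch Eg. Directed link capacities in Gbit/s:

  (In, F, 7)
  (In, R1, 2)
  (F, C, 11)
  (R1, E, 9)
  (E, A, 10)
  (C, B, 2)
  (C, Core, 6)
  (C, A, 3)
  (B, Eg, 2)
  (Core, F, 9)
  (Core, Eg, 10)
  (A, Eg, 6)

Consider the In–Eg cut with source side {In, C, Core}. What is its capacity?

33

Edges leaving {In, C, Core}: In→F (7), In→R1 (2), C→B (2), C→A (3), Core→F (9), Core→Eg (10).
Cut capacity = 7 + 2 + 2 + 3 + 9 + 10 = 33.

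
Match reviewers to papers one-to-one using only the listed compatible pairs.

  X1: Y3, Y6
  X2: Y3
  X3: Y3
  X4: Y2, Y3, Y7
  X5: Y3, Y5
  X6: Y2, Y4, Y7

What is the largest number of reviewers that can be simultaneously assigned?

Unit-capacity flow: source→left, listed edges, right→sink; max matching = max flow.
Augmenting path X1→Y3 (+1); matched 1.
Augmenting path X4→Y2 (+1); matched 2.
Augmenting path X5→Y5 (+1); matched 3.
Augmenting path X6→Y4 (+1); matched 4.
Augmenting path X2→Y3→X1→Y6 (+1); matched 5.
No augmenting path remains; maximum matching = 5.
König certificate: {X1, X4, X5, X6, Y3} is a vertex cover of size 5 (every listed pair touches it), so no matching can be larger.

5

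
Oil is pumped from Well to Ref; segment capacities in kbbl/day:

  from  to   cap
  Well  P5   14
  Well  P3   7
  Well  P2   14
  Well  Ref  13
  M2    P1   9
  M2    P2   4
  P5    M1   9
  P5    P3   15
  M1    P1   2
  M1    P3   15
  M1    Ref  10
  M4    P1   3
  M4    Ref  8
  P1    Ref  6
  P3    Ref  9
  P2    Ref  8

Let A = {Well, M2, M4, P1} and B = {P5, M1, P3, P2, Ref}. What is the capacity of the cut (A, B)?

66

Edges leaving {Well, M2, M4, P1}: Well→P5 (14), Well→P3 (7), Well→P2 (14), Well→Ref (13), M2→P2 (4), M4→Ref (8), P1→Ref (6).
Cut capacity = 14 + 7 + 14 + 13 + 4 + 8 + 6 = 66.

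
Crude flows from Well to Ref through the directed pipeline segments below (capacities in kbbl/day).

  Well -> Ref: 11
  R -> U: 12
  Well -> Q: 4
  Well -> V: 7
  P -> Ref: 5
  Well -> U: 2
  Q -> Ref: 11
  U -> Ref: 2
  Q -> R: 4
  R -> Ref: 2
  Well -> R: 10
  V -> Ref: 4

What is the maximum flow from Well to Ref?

Augment Well→Ref: bottleneck 11, flow now 11.
Augment Well→Q→Ref: bottleneck 4, flow now 15.
Augment Well→R→Ref: bottleneck 2, flow now 17.
Augment Well→U→Ref: bottleneck 2, flow now 19.
Augment Well→V→Ref: bottleneck 4, flow now 23.
No augmenting path remains; maximum flow = 23.
In the residual graph, reachable from Well: {Well, R, U, V}.
Min-cut edges: Well→Q (4), Well→Ref (11), R→Ref (2), U→Ref (2), V→Ref (4); capacity 4 + 11 + 2 + 2 + 4 = 23.
This cut is saturated, so no flow can exceed 23.

23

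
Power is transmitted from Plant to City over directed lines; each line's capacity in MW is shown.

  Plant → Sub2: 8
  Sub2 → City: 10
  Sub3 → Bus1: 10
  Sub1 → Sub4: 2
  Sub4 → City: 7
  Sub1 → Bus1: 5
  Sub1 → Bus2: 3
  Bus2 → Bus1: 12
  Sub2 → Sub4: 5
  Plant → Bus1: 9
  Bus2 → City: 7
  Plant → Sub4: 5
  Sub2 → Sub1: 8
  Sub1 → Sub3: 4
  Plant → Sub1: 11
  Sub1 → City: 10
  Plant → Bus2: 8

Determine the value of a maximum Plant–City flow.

31

Augment Plant→Sub2→City: bottleneck 8, flow now 8.
Augment Plant→Sub1→City: bottleneck 10, flow now 18.
Augment Plant→Sub4→City: bottleneck 5, flow now 23.
Augment Plant→Bus2→City: bottleneck 7, flow now 30.
Augment Plant→Sub1→Sub4→City: bottleneck 1, flow now 31.
No augmenting path remains; maximum flow = 31.
In the residual graph, reachable from Plant: {Plant, Bus2, Bus1}.
Min-cut edges: Plant→Sub2 (8), Plant→Sub1 (11), Plant→Sub4 (5), Bus2→City (7); capacity 8 + 11 + 5 + 7 = 31.
This cut is saturated, so no flow can exceed 31.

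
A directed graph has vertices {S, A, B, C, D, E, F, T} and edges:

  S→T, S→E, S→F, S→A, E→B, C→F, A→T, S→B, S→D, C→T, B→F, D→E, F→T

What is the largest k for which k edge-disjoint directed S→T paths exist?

3

Assign every edge capacity 1; by Menger, the answer equals the max flow.
Path S→T (+1); total 1.
Path S→A→T (+1); total 2.
Path S→F→T (+1); total 3.
No residual S→T path; max flow = 3.
Certifying cut of size 3: {F→T, S→A, S→T}.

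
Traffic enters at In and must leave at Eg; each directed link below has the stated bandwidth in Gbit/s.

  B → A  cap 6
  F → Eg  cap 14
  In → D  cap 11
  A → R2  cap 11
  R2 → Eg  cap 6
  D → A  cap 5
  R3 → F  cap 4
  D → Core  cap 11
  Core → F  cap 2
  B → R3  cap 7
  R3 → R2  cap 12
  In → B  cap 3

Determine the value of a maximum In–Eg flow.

Augment In→B→A→R2→Eg: bottleneck 3, flow now 3.
Augment In→D→A→R2→Eg: bottleneck 3, flow now 6.
Augment In→D→Core→F→Eg: bottleneck 2, flow now 8.
Augment In→D→A→B→R3→F→Eg: bottleneck 2, flow now 10. (uses reverse residual edge)
No augmenting path remains; maximum flow = 10.
In the residual graph, reachable from In: {In, D, Core}.
Min-cut edges: In→B (3), D→A (5), Core→F (2); capacity 3 + 5 + 2 = 10.
This cut is saturated, so no flow can exceed 10.

10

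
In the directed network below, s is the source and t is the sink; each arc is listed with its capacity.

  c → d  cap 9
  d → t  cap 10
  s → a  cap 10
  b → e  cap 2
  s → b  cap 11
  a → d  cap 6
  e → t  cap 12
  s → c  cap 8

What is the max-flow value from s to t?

Augment s→a→d→t: bottleneck 6, flow now 6.
Augment s→b→e→t: bottleneck 2, flow now 8.
Augment s→c→d→t: bottleneck 4, flow now 12.
No augmenting path remains; maximum flow = 12.
In the residual graph, reachable from s: {s, a, b, c, d}.
Min-cut edges: b→e (2), d→t (10); capacity 2 + 10 = 12.
This cut is saturated, so no flow can exceed 12.

12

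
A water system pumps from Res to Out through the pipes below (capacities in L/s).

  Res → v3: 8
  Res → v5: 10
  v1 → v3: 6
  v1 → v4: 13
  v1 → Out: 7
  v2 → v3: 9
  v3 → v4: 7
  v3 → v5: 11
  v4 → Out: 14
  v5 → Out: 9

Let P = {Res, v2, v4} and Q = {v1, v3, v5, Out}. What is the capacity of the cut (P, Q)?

41

Edges leaving {Res, v2, v4}: Res→v3 (8), Res→v5 (10), v2→v3 (9), v4→Out (14).
Cut capacity = 8 + 10 + 9 + 14 = 41.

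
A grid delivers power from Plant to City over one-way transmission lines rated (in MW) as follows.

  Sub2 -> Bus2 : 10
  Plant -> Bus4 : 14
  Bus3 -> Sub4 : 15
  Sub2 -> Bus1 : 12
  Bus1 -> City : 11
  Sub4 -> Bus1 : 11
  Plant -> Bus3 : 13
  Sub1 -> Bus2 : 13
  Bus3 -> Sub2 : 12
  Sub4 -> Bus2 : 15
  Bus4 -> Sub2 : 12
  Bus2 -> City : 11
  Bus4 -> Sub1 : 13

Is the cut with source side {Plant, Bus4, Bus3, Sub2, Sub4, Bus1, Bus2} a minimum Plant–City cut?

Given cut capacity: 13 + 11 + 11 = 35.
Augment Plant→Bus4→Sub2→Bus1→City: bottleneck 11, flow now 11.
Augment Plant→Bus4→Sub2→Bus2→City: bottleneck 1, flow now 12.
Augment Plant→Bus4→Sub1→Bus2→City: bottleneck 2, flow now 14.
Augment Plant→Bus3→Sub2→Bus2→City: bottleneck 8, flow now 22.
No augmenting path remains; maximum flow = 22.
In the residual graph, reachable from Plant: {Plant, Bus4, Bus3, Sub2, Sub4, Sub1, Bus1, Bus2}.
Min-cut edges: Bus1→City (11), Bus2→City (11); capacity 11 + 11 = 22.
Cut capacity 35 exceeds the max flow 22, so it is not minimum.

No — its capacity is 35, but the minimum cut has capacity 22.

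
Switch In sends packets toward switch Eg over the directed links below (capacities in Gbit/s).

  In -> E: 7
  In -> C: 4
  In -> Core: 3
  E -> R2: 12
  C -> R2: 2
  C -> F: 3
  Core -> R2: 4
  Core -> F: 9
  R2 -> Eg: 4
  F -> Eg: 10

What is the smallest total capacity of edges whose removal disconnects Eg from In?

Augment In→E→R2→Eg: bottleneck 4, flow now 4.
Augment In→C→F→Eg: bottleneck 3, flow now 7.
Augment In→Core→F→Eg: bottleneck 3, flow now 10.
No augmenting path remains; maximum flow = 10.
By max-flow min-cut, the minimum cut capacity equals the max flow.
In the residual graph, reachable from In: {In, E, C, R2}.
Min-cut edges: In→Core (3), C→F (3), R2→Eg (4); capacity 3 + 3 + 4 = 10.

10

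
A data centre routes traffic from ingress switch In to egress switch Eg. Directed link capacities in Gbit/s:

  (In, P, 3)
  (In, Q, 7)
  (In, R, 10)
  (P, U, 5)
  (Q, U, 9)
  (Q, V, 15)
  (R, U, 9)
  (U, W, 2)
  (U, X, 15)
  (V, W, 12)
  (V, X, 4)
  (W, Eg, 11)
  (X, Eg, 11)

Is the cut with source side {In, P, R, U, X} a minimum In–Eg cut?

No — its capacity is 20, but the minimum cut has capacity 19.

Given cut capacity: 7 + 2 + 11 = 20.
Augment In→P→U→W→Eg: bottleneck 2, flow now 2.
Augment In→P→U→X→Eg: bottleneck 1, flow now 3.
Augment In→Q→U→X→Eg: bottleneck 7, flow now 10.
Augment In→R→U→X→Eg: bottleneck 3, flow now 13.
Augment In→R→U→Q→V→W→Eg: bottleneck 6, flow now 19. (uses reverse residual edge)
No augmenting path remains; maximum flow = 19.
In the residual graph, reachable from In: {In, R}.
Min-cut edges: In→P (3), In→Q (7), R→U (9); capacity 3 + 7 + 9 = 19.
Cut capacity 20 exceeds the max flow 19, so it is not minimum.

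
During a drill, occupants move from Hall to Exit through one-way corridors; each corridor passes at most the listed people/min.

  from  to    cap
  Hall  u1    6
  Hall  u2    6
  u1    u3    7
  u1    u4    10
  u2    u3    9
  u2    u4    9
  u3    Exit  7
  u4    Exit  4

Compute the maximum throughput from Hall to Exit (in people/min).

Augment Hall→u1→u3→Exit: bottleneck 6, flow now 6.
Augment Hall→u2→u3→Exit: bottleneck 1, flow now 7.
Augment Hall→u2→u4→Exit: bottleneck 4, flow now 11.
No augmenting path remains; maximum flow = 11.
In the residual graph, reachable from Hall: {Hall, u1, u2, u3, u4}.
Min-cut edges: u3→Exit (7), u4→Exit (4); capacity 7 + 4 = 11.
This cut is saturated, so no flow can exceed 11.

11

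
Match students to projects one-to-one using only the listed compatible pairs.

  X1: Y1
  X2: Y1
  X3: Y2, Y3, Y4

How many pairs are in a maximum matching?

2

Unit-capacity flow: source→left, listed edges, right→sink; max matching = max flow.
Augmenting path X1→Y1 (+1); matched 1.
Augmenting path X3→Y2 (+1); matched 2.
No augmenting path remains; maximum matching = 2.
König certificate: {X3, Y1} is a vertex cover of size 2 (every listed pair touches it), so no matching can be larger.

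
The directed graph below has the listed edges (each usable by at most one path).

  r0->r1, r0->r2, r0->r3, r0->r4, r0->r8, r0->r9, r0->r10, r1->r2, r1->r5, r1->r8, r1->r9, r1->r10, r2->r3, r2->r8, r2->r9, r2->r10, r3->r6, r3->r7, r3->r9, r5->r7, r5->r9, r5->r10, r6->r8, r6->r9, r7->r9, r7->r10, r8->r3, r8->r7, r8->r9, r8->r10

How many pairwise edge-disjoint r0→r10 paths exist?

5

Assign every edge capacity 1; by Menger, the answer equals the max flow.
Path r0→r10 (+1); total 1.
Path r0→r1→r10 (+1); total 2.
Path r0→r2→r10 (+1); total 3.
Path r0→r8→r10 (+1); total 4.
Path r0→r3→r7→r10 (+1); total 5.
No residual r0→r10 path; max flow = 5.
Certifying cut of size 5: {r0→r1, r0→r10, r0→r2, r0→r3, r0→r8}.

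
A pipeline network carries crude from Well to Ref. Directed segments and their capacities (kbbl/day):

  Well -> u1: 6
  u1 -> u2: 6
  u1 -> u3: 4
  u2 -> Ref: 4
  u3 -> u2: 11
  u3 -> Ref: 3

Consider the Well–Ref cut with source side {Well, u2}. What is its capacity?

10

Edges leaving {Well, u2}: Well→u1 (6), u2→Ref (4).
Cut capacity = 6 + 4 = 10.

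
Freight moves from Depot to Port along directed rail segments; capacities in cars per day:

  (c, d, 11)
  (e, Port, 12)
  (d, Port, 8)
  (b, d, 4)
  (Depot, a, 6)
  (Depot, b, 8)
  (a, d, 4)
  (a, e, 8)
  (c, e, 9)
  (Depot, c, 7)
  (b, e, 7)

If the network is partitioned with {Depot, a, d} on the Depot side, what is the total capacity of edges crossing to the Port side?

31

Edges leaving {Depot, a, d}: Depot→b (8), Depot→c (7), a→e (8), d→Port (8).
Cut capacity = 8 + 7 + 8 + 8 = 31.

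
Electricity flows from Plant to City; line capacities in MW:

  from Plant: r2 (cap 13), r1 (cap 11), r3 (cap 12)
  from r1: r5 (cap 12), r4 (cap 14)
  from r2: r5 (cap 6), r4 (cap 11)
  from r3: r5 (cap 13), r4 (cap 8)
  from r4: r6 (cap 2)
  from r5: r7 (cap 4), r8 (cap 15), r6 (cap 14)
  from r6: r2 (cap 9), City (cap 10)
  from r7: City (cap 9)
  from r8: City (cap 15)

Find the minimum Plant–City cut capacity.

29

Augment Plant→r1→r4→r6→City: bottleneck 2, flow now 2.
Augment Plant→r1→r5→r6→City: bottleneck 8, flow now 10.
Augment Plant→r1→r5→r7→City: bottleneck 1, flow now 11.
Augment Plant→r2→r5→r7→City: bottleneck 3, flow now 14.
Augment Plant→r2→r5→r8→City: bottleneck 3, flow now 17.
Augment Plant→r3→r5→r8→City: bottleneck 12, flow now 29.
No augmenting path remains; maximum flow = 29.
By max-flow min-cut, the minimum cut capacity equals the max flow.
In the residual graph, reachable from Plant: {Plant, r1, r2, r3, r4, r5, r6}.
Min-cut edges: r5→r7 (4), r5→r8 (15), r6→City (10); capacity 4 + 15 + 10 = 29.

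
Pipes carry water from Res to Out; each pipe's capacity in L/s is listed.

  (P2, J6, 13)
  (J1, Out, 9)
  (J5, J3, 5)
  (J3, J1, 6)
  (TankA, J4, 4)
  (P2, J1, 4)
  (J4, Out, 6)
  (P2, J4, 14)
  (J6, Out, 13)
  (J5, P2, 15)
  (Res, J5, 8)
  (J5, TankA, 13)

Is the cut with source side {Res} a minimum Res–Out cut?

Given cut capacity: 8 = 8.
Augment Res→J5→J3→J1→Out: bottleneck 5, flow now 5.
Augment Res→J5→P2→J1→Out: bottleneck 3, flow now 8.
No augmenting path remains; maximum flow = 8.
Cut capacity 8 equals the max flow, so it is a minimum cut.

Yes — it is a minimum cut (capacity 8).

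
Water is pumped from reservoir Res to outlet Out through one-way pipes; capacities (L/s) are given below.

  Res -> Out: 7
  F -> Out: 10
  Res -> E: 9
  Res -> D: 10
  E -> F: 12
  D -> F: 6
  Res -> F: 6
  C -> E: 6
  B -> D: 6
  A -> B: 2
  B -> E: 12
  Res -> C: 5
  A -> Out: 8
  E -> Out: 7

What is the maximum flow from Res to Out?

24

Augment Res→Out: bottleneck 7, flow now 7.
Augment Res→E→Out: bottleneck 7, flow now 14.
Augment Res→F→Out: bottleneck 6, flow now 20.
Augment Res→D→F→Out: bottleneck 4, flow now 24.
No augmenting path remains; maximum flow = 24.
In the residual graph, reachable from Res: {Res, C, D, E, F}.
Min-cut edges: Res→Out (7), E→Out (7), F→Out (10); capacity 7 + 7 + 10 = 24.
This cut is saturated, so no flow can exceed 24.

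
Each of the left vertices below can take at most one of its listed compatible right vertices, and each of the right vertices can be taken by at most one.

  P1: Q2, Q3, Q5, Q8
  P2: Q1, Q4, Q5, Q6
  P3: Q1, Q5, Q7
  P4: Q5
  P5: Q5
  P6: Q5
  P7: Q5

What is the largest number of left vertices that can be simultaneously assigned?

Unit-capacity flow: source→left, listed edges, right→sink; max matching = max flow.
Augmenting path P1→Q2 (+1); matched 1.
Augmenting path P2→Q1 (+1); matched 2.
Augmenting path P3→Q5 (+1); matched 3.
Augmenting path P4→Q5→P3→Q7 (+1); matched 4.
No augmenting path remains; maximum matching = 4.
König certificate: {P1, P2, P3, Q5} is a vertex cover of size 4 (every listed pair touches it), so no matching can be larger.

4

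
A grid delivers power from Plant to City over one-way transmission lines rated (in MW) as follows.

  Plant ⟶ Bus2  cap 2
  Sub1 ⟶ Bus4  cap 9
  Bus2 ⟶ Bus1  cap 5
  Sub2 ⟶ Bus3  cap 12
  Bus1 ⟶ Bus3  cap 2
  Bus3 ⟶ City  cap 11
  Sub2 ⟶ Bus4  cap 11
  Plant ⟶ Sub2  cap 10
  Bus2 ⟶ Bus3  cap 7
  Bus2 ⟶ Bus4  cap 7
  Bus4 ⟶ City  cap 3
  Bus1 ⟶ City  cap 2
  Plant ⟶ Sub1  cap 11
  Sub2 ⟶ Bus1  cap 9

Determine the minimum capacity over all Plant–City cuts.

15

Augment Plant→Sub2→Bus4→City: bottleneck 3, flow now 3.
Augment Plant→Sub2→Bus1→City: bottleneck 2, flow now 5.
Augment Plant→Sub2→Bus3→City: bottleneck 5, flow now 10.
Augment Plant→Bus2→Bus3→City: bottleneck 2, flow now 12.
Augment Plant→Sub1→Bus4→Sub2→Bus3→City: bottleneck 3, flow now 15. (uses reverse residual edge)
No augmenting path remains; maximum flow = 15.
By max-flow min-cut, the minimum cut capacity equals the max flow.
In the residual graph, reachable from Plant: {Plant, Sub1, Bus4}.
Min-cut edges: Plant→Sub2 (10), Plant→Bus2 (2), Bus4→City (3); capacity 10 + 2 + 3 = 15.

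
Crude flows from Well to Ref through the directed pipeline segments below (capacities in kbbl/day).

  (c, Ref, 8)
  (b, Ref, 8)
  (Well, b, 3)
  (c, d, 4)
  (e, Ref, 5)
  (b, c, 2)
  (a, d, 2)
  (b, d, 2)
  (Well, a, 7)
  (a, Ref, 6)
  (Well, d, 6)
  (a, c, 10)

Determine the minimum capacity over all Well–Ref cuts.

10

Augment Well→a→Ref: bottleneck 6, flow now 6.
Augment Well→b→Ref: bottleneck 3, flow now 9.
Augment Well→a→c→Ref: bottleneck 1, flow now 10.
No augmenting path remains; maximum flow = 10.
By max-flow min-cut, the minimum cut capacity equals the max flow.
In the residual graph, reachable from Well: {Well, d}.
Min-cut edges: Well→a (7), Well→b (3); capacity 7 + 3 = 10.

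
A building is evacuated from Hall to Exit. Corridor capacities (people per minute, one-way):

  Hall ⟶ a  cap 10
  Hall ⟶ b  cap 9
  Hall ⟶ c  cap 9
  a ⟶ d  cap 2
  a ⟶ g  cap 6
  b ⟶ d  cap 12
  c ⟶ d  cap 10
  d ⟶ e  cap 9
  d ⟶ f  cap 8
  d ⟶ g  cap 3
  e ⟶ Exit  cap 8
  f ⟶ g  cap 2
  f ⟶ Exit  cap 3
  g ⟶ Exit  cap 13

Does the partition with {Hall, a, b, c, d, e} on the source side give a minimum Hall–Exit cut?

Given cut capacity: 6 + 8 + 3 + 8 = 25.
Augment Hall→a→g→Exit: bottleneck 6, flow now 6.
Augment Hall→a→d→e→Exit: bottleneck 2, flow now 8.
Augment Hall→b→d→e→Exit: bottleneck 6, flow now 14.
Augment Hall→b→d→f→Exit: bottleneck 3, flow now 17.
Augment Hall→c→d→g→Exit: bottleneck 3, flow now 20.
Augment Hall→c→d→f→g→Exit: bottleneck 2, flow now 22.
No augmenting path remains; maximum flow = 22.
In the residual graph, reachable from Hall: {Hall, a, b, c, d, e, f}.
Min-cut edges: a→g (6), d→g (3), e→Exit (8), f→g (2), f→Exit (3); capacity 6 + 3 + 8 + 2 + 3 = 22.
Cut capacity 25 exceeds the max flow 22, so it is not minimum.

No — its capacity is 25, but the minimum cut has capacity 22.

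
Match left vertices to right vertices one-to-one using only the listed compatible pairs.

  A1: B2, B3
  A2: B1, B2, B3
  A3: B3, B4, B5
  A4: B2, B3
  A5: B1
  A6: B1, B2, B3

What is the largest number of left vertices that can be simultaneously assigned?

Unit-capacity flow: source→left, listed edges, right→sink; max matching = max flow.
Augmenting path A1→B2 (+1); matched 1.
Augmenting path A2→B1 (+1); matched 2.
Augmenting path A3→B3 (+1); matched 3.
Augmenting path A4→B3→A3→B4 (+1); matched 4.
No augmenting path remains; maximum matching = 4.
König certificate: {A3, B1, B2, B3} is a vertex cover of size 4 (every listed pair touches it), so no matching can be larger.

4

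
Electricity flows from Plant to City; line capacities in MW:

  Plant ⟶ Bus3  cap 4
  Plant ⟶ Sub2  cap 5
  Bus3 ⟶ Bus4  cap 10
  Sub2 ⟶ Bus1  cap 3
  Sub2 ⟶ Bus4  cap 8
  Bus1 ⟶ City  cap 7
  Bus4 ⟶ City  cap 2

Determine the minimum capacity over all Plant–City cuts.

5

Augment Plant→Bus3→Bus4→City: bottleneck 2, flow now 2.
Augment Plant→Sub2→Bus1→City: bottleneck 3, flow now 5.
No augmenting path remains; maximum flow = 5.
By max-flow min-cut, the minimum cut capacity equals the max flow.
In the residual graph, reachable from Plant: {Plant, Bus3, Sub2, Bus4}.
Min-cut edges: Sub2→Bus1 (3), Bus4→City (2); capacity 3 + 2 = 5.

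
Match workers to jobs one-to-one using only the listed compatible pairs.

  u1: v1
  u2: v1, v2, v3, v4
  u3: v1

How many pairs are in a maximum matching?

2

Unit-capacity flow: source→left, listed edges, right→sink; max matching = max flow.
Augmenting path u1→v1 (+1); matched 1.
Augmenting path u2→v2 (+1); matched 2.
No augmenting path remains; maximum matching = 2.
König certificate: {u2, v1} is a vertex cover of size 2 (every listed pair touches it), so no matching can be larger.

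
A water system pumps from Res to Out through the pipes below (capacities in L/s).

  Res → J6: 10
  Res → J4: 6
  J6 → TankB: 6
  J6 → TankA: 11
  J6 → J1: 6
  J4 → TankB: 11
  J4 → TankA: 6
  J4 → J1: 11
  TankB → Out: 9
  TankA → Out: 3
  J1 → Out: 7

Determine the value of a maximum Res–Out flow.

16

Augment Res→J6→TankB→Out: bottleneck 6, flow now 6.
Augment Res→J6→TankA→Out: bottleneck 3, flow now 9.
Augment Res→J6→J1→Out: bottleneck 1, flow now 10.
Augment Res→J4→TankB→Out: bottleneck 3, flow now 13.
Augment Res→J4→J1→Out: bottleneck 3, flow now 16.
No augmenting path remains; maximum flow = 16.
In the residual graph, reachable from Res: {Res}.
Min-cut edges: Res→J6 (10), Res→J4 (6); capacity 10 + 6 = 16.
This cut is saturated, so no flow can exceed 16.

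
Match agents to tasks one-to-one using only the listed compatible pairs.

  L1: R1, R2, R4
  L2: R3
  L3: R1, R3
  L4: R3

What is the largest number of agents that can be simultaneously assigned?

Unit-capacity flow: source→left, listed edges, right→sink; max matching = max flow.
Augmenting path L1→R1 (+1); matched 1.
Augmenting path L2→R3 (+1); matched 2.
Augmenting path L3→R1→L1→R2 (+1); matched 3.
No augmenting path remains; maximum matching = 3.
König certificate: {L1, L3, R3} is a vertex cover of size 3 (every listed pair touches it), so no matching can be larger.

3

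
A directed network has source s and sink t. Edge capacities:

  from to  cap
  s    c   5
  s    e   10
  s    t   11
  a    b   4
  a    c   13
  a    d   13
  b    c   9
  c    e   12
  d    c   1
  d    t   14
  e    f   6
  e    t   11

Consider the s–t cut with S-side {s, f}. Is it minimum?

No — its capacity is 26, but the minimum cut has capacity 22.

Given cut capacity: 5 + 10 + 11 = 26.
Augment s→t: bottleneck 11, flow now 11.
Augment s→e→t: bottleneck 10, flow now 21.
Augment s→c→e→t: bottleneck 1, flow now 22.
No augmenting path remains; maximum flow = 22.
In the residual graph, reachable from s: {s, c, e, f}.
Min-cut edges: s→t (11), e→t (11); capacity 11 + 11 = 22.
Cut capacity 26 exceeds the max flow 22, so it is not minimum.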